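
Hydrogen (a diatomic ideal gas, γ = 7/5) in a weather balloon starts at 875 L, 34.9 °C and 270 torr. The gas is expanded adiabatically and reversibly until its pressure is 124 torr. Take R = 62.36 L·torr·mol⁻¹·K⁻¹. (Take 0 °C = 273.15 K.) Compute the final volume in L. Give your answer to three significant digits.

V₂ ≈ 1.53e+03 L

Convert: T₁ = 308.0 K.
Adiabatic (γ = 7/5), T V^(γ−1) and P V^γ constant: T₂ = T₁·(P₂/P₁)^((γ−1)/γ) = 246.6 K; V₂ = V₁·(P₁/P₂)^(1/γ) = 1525 L.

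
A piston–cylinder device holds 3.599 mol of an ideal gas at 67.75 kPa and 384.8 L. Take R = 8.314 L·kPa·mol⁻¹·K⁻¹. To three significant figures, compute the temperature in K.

PV = nRT ⇒ T = PV/(nR) = (67.75 × 384.8) / (3.599 × 8.314)

T ≈ 871 K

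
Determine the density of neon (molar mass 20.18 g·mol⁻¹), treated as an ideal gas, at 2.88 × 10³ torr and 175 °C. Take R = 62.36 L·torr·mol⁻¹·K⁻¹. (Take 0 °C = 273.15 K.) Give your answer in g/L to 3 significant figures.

ρ ≈ 2.08 g/L

ρ = PM/(RT) = (2.88e+03 × 20.18) / (62.36 × 448.1)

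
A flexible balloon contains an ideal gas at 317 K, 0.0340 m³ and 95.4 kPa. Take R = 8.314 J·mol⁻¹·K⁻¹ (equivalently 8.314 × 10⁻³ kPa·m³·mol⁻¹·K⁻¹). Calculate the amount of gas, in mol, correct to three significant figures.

PV = nRT ⇒ n = PV/(RT) = (95.4 × 0.0340) / (8.314 × 10⁻³ × 317)

n ≈ 1.23 mol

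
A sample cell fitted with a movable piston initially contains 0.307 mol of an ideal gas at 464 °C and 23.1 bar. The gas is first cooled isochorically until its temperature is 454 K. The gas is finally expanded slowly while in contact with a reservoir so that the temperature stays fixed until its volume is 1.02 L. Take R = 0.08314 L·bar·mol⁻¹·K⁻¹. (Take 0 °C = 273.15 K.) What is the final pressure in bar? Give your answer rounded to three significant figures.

Convert: T₁ = 737.1 K.
From PV = nRT: V₁ = nRT₁/P₁ = 0.8145 L.
V constant ⇒ P ∝ T: V₂ = V₁; P₂ = P₁·(T₂/T₁) = 14.23 bar.
T constant ⇒ Boyle's law P V = const: T₃ = T₂; P₃ = P₂·(V₂/V₃) = 11.36 bar.

P₃ ≈ 11.4 bar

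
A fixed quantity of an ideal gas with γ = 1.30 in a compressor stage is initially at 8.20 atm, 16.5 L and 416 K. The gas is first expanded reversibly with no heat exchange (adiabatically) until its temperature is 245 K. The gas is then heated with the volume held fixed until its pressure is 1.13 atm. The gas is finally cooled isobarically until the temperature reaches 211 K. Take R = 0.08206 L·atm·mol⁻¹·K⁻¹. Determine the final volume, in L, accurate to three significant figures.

V₄ ≈ 60.7 L

Adiabatic (γ = 1.30), T V^(γ−1) and P V^γ constant: P₂ = P₁·(T₂/T₁)^(γ/(γ−1)) = 0.8269 atm; V₂ = V₁·(T₁/T₂)^(1/(γ−1)) = 96.36 L.
V constant ⇒ P ∝ T: V₃ = V₂; T₃ = T₂·(P₃/P₂) = 334.8 K.
Isobaric, so V/T is constant: P₄ = P₃; V₄ = V₃·(T₄/T₃) = 60.73 L.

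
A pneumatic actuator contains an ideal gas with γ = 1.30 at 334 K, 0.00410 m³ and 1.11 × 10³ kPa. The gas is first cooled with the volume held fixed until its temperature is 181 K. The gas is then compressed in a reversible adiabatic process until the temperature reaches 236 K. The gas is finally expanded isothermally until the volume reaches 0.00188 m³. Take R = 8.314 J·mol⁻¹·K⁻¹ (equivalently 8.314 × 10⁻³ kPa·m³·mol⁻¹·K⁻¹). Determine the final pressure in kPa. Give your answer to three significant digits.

P₄ ≈ 1.71e+03 kPa

V constant ⇒ P ∝ T: V₂ = V₁; P₂ = P₁·(T₂/T₁) = 601.5 kPa.
Adiabatic (γ = 1.30), T V^(γ−1) and P V^γ constant: P₃ = P₂·(T₃/T₂)^(γ/(γ−1)) = 1899 kPa; V₃ = V₂·(T₂/T₃)^(1/(γ−1)) = 0.001693 m³.
T constant ⇒ Boyle's law P V = const: T₄ = T₃; P₄ = P₃·(V₃/V₄) = 1710 kPa.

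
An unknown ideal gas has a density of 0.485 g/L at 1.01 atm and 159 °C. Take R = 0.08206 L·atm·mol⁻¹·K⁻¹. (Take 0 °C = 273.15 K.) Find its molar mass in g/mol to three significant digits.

M ≈ 17.0 g/mol

ρ = PM/(RT) ⇒ M = ρRT/P = (0.485 × 0.08206 × 432.1) / 1.01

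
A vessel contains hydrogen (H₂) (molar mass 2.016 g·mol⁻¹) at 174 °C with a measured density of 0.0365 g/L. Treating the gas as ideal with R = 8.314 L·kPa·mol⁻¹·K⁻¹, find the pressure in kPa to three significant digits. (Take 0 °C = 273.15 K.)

ρ = PM/(RT) ⇒ P = ρRT/M = (0.0365 × 8.314 × 447.1) / 2.016

P ≈ 67.3 kPa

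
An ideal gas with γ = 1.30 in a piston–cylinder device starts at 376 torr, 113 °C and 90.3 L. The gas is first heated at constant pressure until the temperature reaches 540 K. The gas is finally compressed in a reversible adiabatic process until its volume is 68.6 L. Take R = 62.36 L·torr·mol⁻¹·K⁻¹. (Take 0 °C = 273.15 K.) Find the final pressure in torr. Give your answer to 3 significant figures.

P₃ ≈ 831 torr

Convert: T₁ = 386.1 K.
Isobaric, so V/T is constant: P₂ = P₁; V₂ = V₁·(T₂/T₁) = 126.3 L.
Reversible adiabatic, γ = 1.30: T₃ = T₂·(V₂/V₃)^(γ−1) = 648.5 K; P₃ = P₂·(V₂/V₃)^γ = 831.2 torr.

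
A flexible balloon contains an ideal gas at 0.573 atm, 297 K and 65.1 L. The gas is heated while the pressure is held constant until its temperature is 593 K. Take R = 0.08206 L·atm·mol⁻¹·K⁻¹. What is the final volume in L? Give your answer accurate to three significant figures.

V₂ ≈ 130 L

P constant ⇒ V ∝ T: P₂ = P₁; V₂ = V₁·(T₂/T₁) = 130.0 L.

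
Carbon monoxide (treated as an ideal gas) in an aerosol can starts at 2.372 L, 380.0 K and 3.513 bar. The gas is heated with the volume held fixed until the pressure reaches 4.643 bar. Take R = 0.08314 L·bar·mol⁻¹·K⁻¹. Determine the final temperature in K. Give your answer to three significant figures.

Isochoric, so P/T is constant: V₂ = V₁; T₂ = T₁·(P₂/P₁) = 502.2 K.

T₂ ≈ 502 K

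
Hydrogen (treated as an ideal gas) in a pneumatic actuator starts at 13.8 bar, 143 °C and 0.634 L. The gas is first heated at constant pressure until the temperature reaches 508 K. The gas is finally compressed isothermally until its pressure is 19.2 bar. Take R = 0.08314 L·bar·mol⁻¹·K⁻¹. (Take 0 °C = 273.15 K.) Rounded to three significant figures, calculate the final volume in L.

Convert: T₁ = 416.1 K.
Isobaric, so V/T is constant: P₂ = P₁; V₂ = V₁·(T₂/T₁) = 0.7739 L.
Isothermal, so P V is constant: T₃ = T₂; V₃ = V₂·(P₂/P₃) = 0.5563 L.

V₃ ≈ 0.556 L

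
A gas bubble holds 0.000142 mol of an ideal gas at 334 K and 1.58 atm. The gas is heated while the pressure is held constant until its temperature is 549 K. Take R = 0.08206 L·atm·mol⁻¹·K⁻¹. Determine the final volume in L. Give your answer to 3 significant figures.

V₂ ≈ 0.00405 L

From PV = nRT: V₁ = nRT₁/P₁ = 0.002463 L.
P constant ⇒ V ∝ T: P₂ = P₁; V₂ = V₁·(T₂/T₁) = 0.004049 L.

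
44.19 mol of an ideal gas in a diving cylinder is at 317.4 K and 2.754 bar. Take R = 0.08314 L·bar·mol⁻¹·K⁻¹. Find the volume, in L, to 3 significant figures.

V ≈ 423 L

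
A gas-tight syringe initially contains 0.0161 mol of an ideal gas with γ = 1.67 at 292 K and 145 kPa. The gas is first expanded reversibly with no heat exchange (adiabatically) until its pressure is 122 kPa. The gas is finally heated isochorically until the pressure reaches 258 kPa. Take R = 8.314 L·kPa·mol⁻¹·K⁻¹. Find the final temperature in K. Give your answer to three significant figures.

From PV = nRT: V₁ = nRT₁/P₁ = 0.2696 L.
Adiabatic (γ = 1.67), T V^(γ−1) and P V^γ constant: T₂ = T₁·(P₂/P₁)^((γ−1)/γ) = 272.5 K; V₂ = V₁·(P₁/P₂)^(1/γ) = 0.2989 L.
V constant ⇒ P ∝ T: V₃ = V₂; T₃ = T₂·(P₃/P₂) = 576.2 K.

T₃ ≈ 576 K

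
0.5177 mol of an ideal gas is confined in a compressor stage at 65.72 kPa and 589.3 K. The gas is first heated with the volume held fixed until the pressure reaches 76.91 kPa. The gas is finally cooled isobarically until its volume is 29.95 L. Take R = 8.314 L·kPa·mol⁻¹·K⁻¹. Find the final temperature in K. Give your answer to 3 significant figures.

From PV = nRT: V₁ = nRT₁/P₁ = 38.59 L.
Isochoric, so P/T is constant: V₂ = V₁; T₂ = T₁·(P₂/P₁) = 689.6 K.
Isobaric, so V/T is constant: P₃ = P₂; T₃ = T₂·(V₃/V₂) = 535.2 K.

T₃ ≈ 535 K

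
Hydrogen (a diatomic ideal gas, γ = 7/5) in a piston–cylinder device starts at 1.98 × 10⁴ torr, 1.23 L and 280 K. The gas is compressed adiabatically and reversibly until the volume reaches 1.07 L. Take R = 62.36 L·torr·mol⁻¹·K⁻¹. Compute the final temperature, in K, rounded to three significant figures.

T₂ ≈ 296 K

Adiabatic (γ = 7/5), T V^(γ−1) and P V^γ constant: T₂ = T₁·(V₁/V₂)^(γ−1) = 296.1 K; P₂ = P₁·(V₁/V₂)^γ = 2.407e+04 torr.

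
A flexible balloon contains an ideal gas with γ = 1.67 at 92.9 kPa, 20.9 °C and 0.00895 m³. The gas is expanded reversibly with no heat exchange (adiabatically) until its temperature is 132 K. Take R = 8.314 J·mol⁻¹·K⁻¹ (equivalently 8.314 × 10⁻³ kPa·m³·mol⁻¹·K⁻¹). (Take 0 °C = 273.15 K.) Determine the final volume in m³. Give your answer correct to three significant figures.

V₂ ≈ 0.0296 m³

Convert: T₁ = 294.0 K.
Reversible adiabatic, γ = 1.67: P₂ = P₁·(T₂/T₁)^(γ/(γ−1)) = 12.62 kPa; V₂ = V₁·(T₁/T₂)^(1/(γ−1)) = 0.02958 m³.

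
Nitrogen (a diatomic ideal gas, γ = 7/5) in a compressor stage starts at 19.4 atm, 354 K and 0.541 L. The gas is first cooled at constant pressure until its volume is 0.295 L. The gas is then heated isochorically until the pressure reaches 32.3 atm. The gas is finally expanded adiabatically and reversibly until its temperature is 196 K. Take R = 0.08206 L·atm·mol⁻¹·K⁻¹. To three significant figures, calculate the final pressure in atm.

P₄ ≈ 5.72 atm

Isobaric, so V/T is constant: P₂ = P₁; T₂ = T₁·(V₂/V₁) = 193.0 K.
V constant ⇒ P ∝ T: V₃ = V₂; T₃ = T₂·(P₃/P₂) = 321.4 K.
Reversible adiabatic, γ = 7/5: P₄ = P₃·(T₄/T₃)^(γ/(γ−1)) = 5.721 atm; V₄ = V₃·(T₃/T₄)^(1/(γ−1)) = 1.016 L.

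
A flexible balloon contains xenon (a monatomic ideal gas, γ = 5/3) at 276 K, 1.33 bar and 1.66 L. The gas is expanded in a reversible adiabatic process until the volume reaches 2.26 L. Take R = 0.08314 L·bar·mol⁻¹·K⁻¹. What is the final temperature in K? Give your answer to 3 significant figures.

T₂ ≈ 225 K

Adiabatic (γ = 5/3), T V^(γ−1) and P V^γ constant: T₂ = T₁·(V₁/V₂)^(γ−1) = 224.7 K; P₂ = P₁·(V₁/V₂)^γ = 0.7953 bar.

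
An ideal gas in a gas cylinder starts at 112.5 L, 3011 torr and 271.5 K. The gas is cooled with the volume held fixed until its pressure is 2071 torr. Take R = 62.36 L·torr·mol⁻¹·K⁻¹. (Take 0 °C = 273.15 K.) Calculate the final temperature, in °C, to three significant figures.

T₂ ≈ -86.4 °C

Isochoric, so P/T is constant: V₂ = V₁; T₂ = T₁·(P₂/P₁) = 186.7 K.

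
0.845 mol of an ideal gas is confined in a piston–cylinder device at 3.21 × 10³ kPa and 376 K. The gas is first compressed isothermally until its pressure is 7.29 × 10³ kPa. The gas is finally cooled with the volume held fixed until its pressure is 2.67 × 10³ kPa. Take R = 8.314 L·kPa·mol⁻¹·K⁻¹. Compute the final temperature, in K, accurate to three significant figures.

T₃ ≈ 138 K

From PV = nRT: V₁ = nRT₁/P₁ = 0.8229 L.
Isothermal, so P V is constant: T₂ = T₁; V₂ = V₁·(P₁/P₂) = 0.3623 L.
Isochoric, so P/T is constant: V₃ = V₂; T₃ = T₂·(P₃/P₂) = 137.7 K.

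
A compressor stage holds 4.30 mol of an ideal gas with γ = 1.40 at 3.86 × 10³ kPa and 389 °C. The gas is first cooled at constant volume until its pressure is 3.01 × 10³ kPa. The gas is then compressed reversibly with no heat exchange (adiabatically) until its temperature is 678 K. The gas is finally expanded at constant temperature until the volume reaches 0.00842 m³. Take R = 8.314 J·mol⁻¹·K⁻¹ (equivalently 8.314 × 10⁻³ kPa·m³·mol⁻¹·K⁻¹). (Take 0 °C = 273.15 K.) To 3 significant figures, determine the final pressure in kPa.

P₄ ≈ 2.88e+03 kPa

Convert: T₁ = 662.1 K.
From PV = nRT: V₁ = nRT₁/P₁ = 0.006133 m³.
Isochoric, so P/T is constant: V₂ = V₁; T₂ = T₁·(P₂/P₁) = 516.3 K.
Adiabatic (γ = 1.40), T V^(γ−1) and P V^γ constant: P₃ = P₂·(T₃/T₂)^(γ/(γ−1)) = 7809 kPa; V₃ = V₂·(T₂/T₃)^(1/(γ−1)) = 0.003104 m³.
T constant ⇒ Boyle's law P V = const: T₄ = T₃; P₄ = P₃·(V₃/V₄) = 2879 kPa.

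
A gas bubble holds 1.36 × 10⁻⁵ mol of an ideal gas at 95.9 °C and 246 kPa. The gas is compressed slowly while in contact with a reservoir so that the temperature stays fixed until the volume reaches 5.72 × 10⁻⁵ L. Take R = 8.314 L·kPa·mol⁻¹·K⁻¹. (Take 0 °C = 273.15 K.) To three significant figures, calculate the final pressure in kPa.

Convert: T₁ = 369.0 K.
From PV = nRT: V₁ = nRT₁/P₁ = 0.0001696 L.
T constant ⇒ Boyle's law P V = const: T₂ = T₁; P₂ = P₁·(V₁/V₂) = 729.5 kPa.

P₂ ≈ 730 kPa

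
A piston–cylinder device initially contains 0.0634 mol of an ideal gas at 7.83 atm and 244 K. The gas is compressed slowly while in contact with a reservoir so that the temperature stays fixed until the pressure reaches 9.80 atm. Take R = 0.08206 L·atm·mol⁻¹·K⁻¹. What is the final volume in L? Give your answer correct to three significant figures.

From PV = nRT: V₁ = nRT₁/P₁ = 0.1621 L.
Isothermal, so P V is constant: T₂ = T₁; V₂ = V₁·(P₁/P₂) = 0.1295 L.

V₂ ≈ 0.130 L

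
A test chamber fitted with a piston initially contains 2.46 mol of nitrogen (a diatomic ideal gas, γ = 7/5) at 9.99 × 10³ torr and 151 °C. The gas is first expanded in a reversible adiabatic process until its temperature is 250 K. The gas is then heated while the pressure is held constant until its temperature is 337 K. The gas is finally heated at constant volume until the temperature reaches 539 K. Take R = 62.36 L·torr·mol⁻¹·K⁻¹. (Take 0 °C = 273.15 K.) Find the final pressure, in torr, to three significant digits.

Convert: T₁ = 424.1 K.
From PV = nRT: V₁ = nRT₁/P₁ = 6.513 L.
Adiabatic (γ = 7/5), T V^(γ−1) and P V^γ constant: P₂ = P₁·(T₂/T₁)^(γ/(γ−1)) = 1570 torr; V₂ = V₁·(T₁/T₂)^(1/(γ−1)) = 24.42 L.
Isobaric, so V/T is constant: P₃ = P₂; V₃ = V₂·(T₃/T₂) = 32.92 L.
V constant ⇒ P ∝ T: V₄ = V₃; P₄ = P₃·(T₄/T₃) = 2512 torr.

P₄ ≈ 2.51e+03 torr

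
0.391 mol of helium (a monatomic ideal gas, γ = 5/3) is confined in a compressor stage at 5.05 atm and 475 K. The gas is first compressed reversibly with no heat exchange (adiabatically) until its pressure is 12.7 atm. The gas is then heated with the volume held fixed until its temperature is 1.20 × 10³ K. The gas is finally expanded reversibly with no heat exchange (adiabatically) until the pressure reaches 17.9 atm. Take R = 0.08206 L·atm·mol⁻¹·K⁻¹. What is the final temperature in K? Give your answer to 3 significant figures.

From PV = nRT: V₁ = nRT₁/P₁ = 3.018 L.
Reversible adiabatic, γ = 5/3: T₂ = T₁·(P₂/P₁)^((γ−1)/γ) = 686.9 K; V₂ = V₁·(P₁/P₂)^(1/γ) = 1.735 L.
Isochoric, so P/T is constant: V₃ = V₂; P₃ = P₂·(T₃/T₂) = 22.19 atm.
Reversible adiabatic, γ = 5/3: T₄ = T₃·(P₄/P₃)^((γ−1)/γ) = 1101 K; V₄ = V₃·(P₃/P₄)^(1/γ) = 1.974 L.

T₄ ≈ 1.10e+03 K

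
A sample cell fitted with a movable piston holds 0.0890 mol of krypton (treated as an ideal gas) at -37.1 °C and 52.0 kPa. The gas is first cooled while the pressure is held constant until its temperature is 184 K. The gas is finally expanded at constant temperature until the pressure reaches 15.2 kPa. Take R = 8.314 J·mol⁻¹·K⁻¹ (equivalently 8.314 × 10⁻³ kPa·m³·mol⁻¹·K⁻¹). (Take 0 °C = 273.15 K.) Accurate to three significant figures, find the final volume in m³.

Convert: T₁ = 236.0 K.
From PV = nRT: V₁ = nRT₁/P₁ = 0.003359 m³.
Isobaric, so V/T is constant: P₂ = P₁; V₂ = V₁·(T₂/T₁) = 0.002618 m³.
T constant ⇒ Boyle's law P V = const: T₃ = T₂; V₃ = V₂·(P₂/P₃) = 0.008957 m³.

V₃ ≈ 0.00896 m³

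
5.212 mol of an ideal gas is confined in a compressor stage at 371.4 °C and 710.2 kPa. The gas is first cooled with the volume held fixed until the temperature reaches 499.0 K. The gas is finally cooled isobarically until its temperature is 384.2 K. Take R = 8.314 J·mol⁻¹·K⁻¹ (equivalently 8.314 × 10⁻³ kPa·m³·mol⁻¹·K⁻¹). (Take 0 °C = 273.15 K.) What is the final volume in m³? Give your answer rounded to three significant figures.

V₃ ≈ 0.0303 m³

Convert: T₁ = 644.5 K.
From PV = nRT: V₁ = nRT₁/P₁ = 0.03933 m³.
V constant ⇒ P ∝ T: V₂ = V₁; P₂ = P₁·(T₂/T₁) = 549.8 kPa.
Isobaric, so V/T is constant: P₃ = P₂; V₃ = V₂·(T₃/T₂) = 0.03028 m³.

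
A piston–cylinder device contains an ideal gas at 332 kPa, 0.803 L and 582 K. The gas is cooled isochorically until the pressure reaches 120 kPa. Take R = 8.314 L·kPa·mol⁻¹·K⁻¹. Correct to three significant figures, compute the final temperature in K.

T₂ ≈ 210 K

Isochoric, so P/T is constant: V₂ = V₁; T₂ = T₁·(P₂/P₁) = 210.4 K.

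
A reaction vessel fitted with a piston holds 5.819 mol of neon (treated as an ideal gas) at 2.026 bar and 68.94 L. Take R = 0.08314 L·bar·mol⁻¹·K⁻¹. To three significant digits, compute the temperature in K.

PV = nRT ⇒ T = PV/(nR) = (2.026 × 68.94) / (5.819 × 0.08314)

T ≈ 289 K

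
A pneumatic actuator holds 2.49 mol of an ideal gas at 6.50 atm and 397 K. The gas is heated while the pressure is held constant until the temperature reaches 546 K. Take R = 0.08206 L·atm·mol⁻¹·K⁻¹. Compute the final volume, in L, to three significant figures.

V₂ ≈ 17.2 L

From PV = nRT: V₁ = nRT₁/P₁ = 12.48 L.
Isobaric, so V/T is constant: P₂ = P₁; V₂ = V₁·(T₂/T₁) = 17.16 L.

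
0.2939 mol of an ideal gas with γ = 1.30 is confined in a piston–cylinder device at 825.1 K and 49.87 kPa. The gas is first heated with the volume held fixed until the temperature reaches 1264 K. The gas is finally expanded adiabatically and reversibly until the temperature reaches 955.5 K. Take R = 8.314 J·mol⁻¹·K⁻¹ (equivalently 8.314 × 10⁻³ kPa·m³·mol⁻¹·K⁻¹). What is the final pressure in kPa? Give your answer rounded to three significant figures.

From PV = nRT: V₁ = nRT₁/P₁ = 0.04043 m³.
Isochoric, so P/T is constant: V₂ = V₁; P₂ = P₁·(T₂/T₁) = 76.40 kPa.
Reversible adiabatic, γ = 1.30: P₃ = P₂·(T₃/T₂)^(γ/(γ−1)) = 22.73 kPa; V₃ = V₂·(T₂/T₃)^(1/(γ−1)) = 0.1027 m³.

P₃ ≈ 22.7 kPa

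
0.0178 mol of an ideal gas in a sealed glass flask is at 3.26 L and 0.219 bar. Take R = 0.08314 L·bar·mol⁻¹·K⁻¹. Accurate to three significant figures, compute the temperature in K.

PV = nRT ⇒ T = PV/(nR) = (0.219 × 3.26) / (0.0178 × 0.08314)

T ≈ 482 K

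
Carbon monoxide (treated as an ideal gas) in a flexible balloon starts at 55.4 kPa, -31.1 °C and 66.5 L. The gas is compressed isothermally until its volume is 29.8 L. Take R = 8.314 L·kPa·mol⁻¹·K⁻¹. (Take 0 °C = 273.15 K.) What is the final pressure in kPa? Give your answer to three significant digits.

Convert: T₁ = 242.0 K.
Isothermal, so P V is constant: T₂ = T₁; P₂ = P₁·(V₁/V₂) = 123.6 kPa.

P₂ ≈ 124 kPa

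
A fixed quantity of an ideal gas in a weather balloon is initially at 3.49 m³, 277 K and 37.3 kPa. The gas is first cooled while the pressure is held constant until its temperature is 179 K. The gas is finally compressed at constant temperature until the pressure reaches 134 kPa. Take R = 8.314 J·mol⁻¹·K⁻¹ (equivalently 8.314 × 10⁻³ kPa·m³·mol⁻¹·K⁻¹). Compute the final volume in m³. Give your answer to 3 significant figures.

V₃ ≈ 0.628 m³

Isobaric, so V/T is constant: P₂ = P₁; V₂ = V₁·(T₂/T₁) = 2.255 m³.
Isothermal, so P V is constant: T₃ = T₂; V₃ = V₂·(P₂/P₃) = 0.6278 m³.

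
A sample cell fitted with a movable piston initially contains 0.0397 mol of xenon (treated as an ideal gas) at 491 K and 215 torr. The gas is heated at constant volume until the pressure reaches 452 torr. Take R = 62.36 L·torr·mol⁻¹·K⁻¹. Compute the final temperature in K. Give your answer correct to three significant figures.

From PV = nRT: V₁ = nRT₁/P₁ = 5.654 L.
Isochoric, so P/T is constant: V₂ = V₁; T₂ = T₁·(P₂/P₁) = 1032 K.

T₂ ≈ 1.03e+03 K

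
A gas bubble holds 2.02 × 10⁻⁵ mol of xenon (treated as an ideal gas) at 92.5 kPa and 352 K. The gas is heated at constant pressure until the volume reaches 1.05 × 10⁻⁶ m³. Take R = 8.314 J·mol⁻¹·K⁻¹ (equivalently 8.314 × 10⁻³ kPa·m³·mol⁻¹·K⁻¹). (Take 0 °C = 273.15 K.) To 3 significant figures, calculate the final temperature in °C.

From PV = nRT: V₁ = nRT₁/P₁ = 6.391e-07 m³.
Isobaric, so V/T is constant: P₂ = P₁; T₂ = T₁·(V₂/V₁) = 578.3 K.

T₂ ≈ 305 °C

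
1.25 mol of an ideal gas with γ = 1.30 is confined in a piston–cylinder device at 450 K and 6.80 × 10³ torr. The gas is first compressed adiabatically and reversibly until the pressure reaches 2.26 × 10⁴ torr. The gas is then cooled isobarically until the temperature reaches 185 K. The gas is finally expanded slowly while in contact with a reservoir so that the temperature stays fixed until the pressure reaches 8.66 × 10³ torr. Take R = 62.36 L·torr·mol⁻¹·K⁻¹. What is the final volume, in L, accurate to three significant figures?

V₄ ≈ 1.67 L

From PV = nRT: V₁ = nRT₁/P₁ = 5.158 L.
Reversible adiabatic, γ = 1.30: T₂ = T₁·(P₂/P₁)^((γ−1)/γ) = 593.7 K; V₂ = V₁·(P₁/P₂)^(1/γ) = 2.048 L.
P constant ⇒ V ∝ T: P₃ = P₂; V₃ = V₂·(T₃/T₂) = 0.6381 L.
Isothermal, so P V is constant: T₄ = T₃; V₄ = V₃·(P₃/P₄) = 1.665 L.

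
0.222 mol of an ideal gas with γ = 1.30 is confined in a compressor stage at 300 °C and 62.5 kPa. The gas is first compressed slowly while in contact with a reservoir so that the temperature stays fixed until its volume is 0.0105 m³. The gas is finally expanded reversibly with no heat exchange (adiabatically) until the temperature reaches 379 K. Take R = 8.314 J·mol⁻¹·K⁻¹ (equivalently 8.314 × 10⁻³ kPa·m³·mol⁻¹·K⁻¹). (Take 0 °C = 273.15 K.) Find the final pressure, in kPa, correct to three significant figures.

P₃ ≈ 16.8 kPa

Convert: T₁ = 573.1 K.
From PV = nRT: V₁ = nRT₁/P₁ = 0.01693 m³.
T constant ⇒ Boyle's law P V = const: T₂ = T₁; P₂ = P₁·(V₁/V₂) = 100.7 kPa.
Reversible adiabatic, γ = 1.30: P₃ = P₂·(T₃/T₂)^(γ/(γ−1)) = 16.78 kPa; V₃ = V₂·(T₂/T₃)^(1/(γ−1)) = 0.04168 m³.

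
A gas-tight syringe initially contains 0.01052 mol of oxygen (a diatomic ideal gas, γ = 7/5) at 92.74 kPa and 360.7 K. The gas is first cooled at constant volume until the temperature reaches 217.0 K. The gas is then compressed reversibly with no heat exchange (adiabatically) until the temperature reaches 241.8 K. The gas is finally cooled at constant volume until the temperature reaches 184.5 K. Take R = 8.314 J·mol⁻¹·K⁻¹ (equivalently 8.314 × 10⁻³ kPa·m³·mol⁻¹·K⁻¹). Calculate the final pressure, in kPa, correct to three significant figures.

From PV = nRT: V₁ = nRT₁/P₁ = 0.0003402 m³.
Isochoric, so P/T is constant: V₂ = V₁; P₂ = P₁·(T₂/T₁) = 55.79 kPa.
Reversible adiabatic, γ = 7/5: P₃ = P₂·(T₃/T₂)^(γ/(γ−1)) = 81.48 kPa; V₃ = V₂·(T₂/T₃)^(1/(γ−1)) = 0.0002595 m³.
Isochoric, so P/T is constant: V₄ = V₃; P₄ = P₃·(T₄/T₃) = 62.17 kPa.

P₄ ≈ 62.2 kPa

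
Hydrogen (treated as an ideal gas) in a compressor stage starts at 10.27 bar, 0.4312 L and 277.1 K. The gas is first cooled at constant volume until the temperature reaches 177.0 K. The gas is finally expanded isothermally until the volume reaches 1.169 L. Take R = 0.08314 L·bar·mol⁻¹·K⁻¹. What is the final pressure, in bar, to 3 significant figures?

Isochoric, so P/T is constant: V₂ = V₁; P₂ = P₁·(T₂/T₁) = 6.560 bar.
T constant ⇒ Boyle's law P V = const: T₃ = T₂; P₃ = P₂·(V₂/V₃) = 2.420 bar.

P₃ ≈ 2.42 bar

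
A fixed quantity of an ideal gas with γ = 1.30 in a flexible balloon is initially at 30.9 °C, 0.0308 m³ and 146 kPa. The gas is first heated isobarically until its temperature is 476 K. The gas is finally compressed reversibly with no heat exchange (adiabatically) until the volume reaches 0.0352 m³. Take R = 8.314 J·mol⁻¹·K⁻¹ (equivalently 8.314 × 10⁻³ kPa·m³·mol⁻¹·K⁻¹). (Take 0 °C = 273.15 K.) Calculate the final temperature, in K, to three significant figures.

T₃ ≈ 523 K

Convert: T₁ = 304.0 K.
P constant ⇒ V ∝ T: P₂ = P₁; V₂ = V₁·(T₂/T₁) = 0.04822 m³.
Reversible adiabatic, γ = 1.30: T₃ = T₂·(V₂/V₃)^(γ−1) = 523.1 K; P₃ = P₂·(V₂/V₃)^γ = 219.8 kPa.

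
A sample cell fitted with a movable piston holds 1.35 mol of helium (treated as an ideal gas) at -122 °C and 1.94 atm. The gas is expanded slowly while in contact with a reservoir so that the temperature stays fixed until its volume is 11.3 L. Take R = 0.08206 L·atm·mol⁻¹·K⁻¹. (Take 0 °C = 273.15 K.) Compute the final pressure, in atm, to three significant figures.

P₂ ≈ 1.48 atm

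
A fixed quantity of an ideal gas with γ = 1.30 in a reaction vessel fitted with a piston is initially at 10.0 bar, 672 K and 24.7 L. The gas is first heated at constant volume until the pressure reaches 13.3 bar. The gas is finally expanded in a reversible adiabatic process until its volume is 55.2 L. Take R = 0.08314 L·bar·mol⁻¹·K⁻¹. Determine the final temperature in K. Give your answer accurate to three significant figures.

T₃ ≈ 702 K

V constant ⇒ P ∝ T: V₂ = V₁; T₂ = T₁·(P₂/P₁) = 893.8 K.
Reversible adiabatic, γ = 1.30: T₃ = T₂·(V₂/V₃)^(γ−1) = 702.2 K; P₃ = P₂·(V₂/V₃)^γ = 4.676 bar.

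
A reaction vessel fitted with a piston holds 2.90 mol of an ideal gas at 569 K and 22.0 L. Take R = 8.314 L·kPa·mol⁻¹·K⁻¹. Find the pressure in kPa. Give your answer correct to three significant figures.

P ≈ 624 kPa

PV = nRT ⇒ P = nRT/V = (2.90 × 8.314 × 569) / 22.0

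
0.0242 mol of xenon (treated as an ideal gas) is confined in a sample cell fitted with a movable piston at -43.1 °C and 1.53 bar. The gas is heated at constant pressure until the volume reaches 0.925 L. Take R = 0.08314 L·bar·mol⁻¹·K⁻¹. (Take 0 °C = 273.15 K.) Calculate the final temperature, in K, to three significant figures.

T₂ ≈ 703 K

Convert: T₁ = 230.0 K.
From PV = nRT: V₁ = nRT₁/P₁ = 0.3025 L.
P constant ⇒ V ∝ T: P₂ = P₁; T₂ = T₁·(V₂/V₁) = 703.4 K.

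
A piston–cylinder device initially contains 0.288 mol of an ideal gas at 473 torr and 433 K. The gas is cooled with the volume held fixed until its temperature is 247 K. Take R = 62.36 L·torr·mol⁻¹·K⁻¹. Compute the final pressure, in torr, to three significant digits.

From PV = nRT: V₁ = nRT₁/P₁ = 16.44 L.
V constant ⇒ P ∝ T: V₂ = V₁; P₂ = P₁·(T₂/T₁) = 269.8 torr.

P₂ ≈ 270 torr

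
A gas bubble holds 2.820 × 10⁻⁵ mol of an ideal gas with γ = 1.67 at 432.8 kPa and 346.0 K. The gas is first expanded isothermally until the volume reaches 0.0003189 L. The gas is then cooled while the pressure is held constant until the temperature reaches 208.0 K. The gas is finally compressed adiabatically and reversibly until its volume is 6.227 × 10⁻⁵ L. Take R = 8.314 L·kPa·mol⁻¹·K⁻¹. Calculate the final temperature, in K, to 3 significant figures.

T₄ ≈ 442 K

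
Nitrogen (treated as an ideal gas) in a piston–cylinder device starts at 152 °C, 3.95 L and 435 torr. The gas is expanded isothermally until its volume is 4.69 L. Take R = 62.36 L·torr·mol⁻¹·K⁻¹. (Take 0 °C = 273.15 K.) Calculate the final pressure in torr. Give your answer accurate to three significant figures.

Convert: T₁ = 425.1 K.
T constant ⇒ Boyle's law P V = const: T₂ = T₁; P₂ = P₁·(V₁/V₂) = 366.4 torr.

P₂ ≈ 366 torr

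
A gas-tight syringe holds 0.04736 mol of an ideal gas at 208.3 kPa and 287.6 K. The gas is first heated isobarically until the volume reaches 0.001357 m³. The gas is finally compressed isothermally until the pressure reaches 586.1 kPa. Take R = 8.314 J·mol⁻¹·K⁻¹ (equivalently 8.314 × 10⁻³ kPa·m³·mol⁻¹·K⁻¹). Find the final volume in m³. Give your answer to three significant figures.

V₃ ≈ 0.000482 m³

From PV = nRT: V₁ = nRT₁/P₁ = 0.0005437 m³.
P constant ⇒ V ∝ T: P₂ = P₁; T₂ = T₁·(V₂/V₁) = 717.9 K.
Isothermal, so P V is constant: T₃ = T₂; V₃ = V₂·(P₂/P₃) = 0.0004823 m³.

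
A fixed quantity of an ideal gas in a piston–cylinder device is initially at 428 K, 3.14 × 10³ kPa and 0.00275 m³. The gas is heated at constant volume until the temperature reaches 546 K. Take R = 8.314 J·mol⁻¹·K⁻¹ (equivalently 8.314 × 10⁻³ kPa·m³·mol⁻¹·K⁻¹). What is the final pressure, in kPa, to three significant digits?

V constant ⇒ P ∝ T: V₂ = V₁; P₂ = P₁·(T₂/T₁) = 4006 kPa.

P₂ ≈ 4.01e+03 kPa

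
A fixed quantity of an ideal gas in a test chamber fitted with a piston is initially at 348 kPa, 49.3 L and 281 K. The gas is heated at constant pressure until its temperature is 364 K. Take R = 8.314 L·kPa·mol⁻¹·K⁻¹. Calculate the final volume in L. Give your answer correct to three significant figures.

Isobaric, so V/T is constant: P₂ = P₁; V₂ = V₁·(T₂/T₁) = 63.86 L.

V₂ ≈ 63.9 L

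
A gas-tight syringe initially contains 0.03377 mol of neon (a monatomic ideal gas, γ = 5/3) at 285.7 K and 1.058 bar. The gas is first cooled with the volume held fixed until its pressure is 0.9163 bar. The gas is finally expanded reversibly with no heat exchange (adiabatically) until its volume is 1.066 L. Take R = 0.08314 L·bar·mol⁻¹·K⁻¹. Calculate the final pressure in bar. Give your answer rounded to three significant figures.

From PV = nRT: V₁ = nRT₁/P₁ = 0.7582 L.
V constant ⇒ P ∝ T: V₂ = V₁; T₂ = T₁·(P₂/P₁) = 247.4 K.
Adiabatic (γ = 5/3), T V^(γ−1) and P V^γ constant: T₃ = T₂·(V₂/V₃)^(γ−1) = 197.2 K; P₃ = P₂·(V₂/V₃)^γ = 0.5193 bar.

P₃ ≈ 0.519 bar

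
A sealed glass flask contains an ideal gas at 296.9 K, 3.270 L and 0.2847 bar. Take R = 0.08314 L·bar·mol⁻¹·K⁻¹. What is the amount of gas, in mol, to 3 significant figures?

PV = nRT ⇒ n = PV/(RT) = (0.2847 × 3.270) / (0.08314 × 296.9)

n ≈ 0.0377 mol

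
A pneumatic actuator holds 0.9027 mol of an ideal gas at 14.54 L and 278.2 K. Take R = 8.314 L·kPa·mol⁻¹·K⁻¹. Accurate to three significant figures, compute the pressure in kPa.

P ≈ 144 kPa

PV = nRT ⇒ P = nRT/V = (0.9027 × 8.314 × 278.2) / 14.54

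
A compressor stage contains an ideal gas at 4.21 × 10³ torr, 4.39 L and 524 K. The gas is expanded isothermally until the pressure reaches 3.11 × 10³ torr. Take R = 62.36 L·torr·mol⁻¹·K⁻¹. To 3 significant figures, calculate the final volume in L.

T constant ⇒ Boyle's law P V = const: T₂ = T₁; V₂ = V₁·(P₁/P₂) = 5.943 L.

V₂ ≈ 5.94 L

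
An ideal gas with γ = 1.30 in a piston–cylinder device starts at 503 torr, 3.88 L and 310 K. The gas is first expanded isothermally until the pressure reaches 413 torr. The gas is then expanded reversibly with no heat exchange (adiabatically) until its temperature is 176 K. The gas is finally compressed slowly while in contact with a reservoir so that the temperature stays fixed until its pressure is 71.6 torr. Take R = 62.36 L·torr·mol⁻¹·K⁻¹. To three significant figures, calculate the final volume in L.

V₄ ≈ 15.5 L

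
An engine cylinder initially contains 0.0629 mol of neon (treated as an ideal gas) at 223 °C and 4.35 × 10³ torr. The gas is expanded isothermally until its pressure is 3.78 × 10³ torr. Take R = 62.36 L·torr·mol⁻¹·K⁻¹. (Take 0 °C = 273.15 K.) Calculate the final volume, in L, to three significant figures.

V₂ ≈ 0.515 L

Convert: T₁ = 496.1 K.
From PV = nRT: V₁ = nRT₁/P₁ = 0.4474 L.
Isothermal, so P V is constant: T₂ = T₁; V₂ = V₁·(P₁/P₂) = 0.5148 L.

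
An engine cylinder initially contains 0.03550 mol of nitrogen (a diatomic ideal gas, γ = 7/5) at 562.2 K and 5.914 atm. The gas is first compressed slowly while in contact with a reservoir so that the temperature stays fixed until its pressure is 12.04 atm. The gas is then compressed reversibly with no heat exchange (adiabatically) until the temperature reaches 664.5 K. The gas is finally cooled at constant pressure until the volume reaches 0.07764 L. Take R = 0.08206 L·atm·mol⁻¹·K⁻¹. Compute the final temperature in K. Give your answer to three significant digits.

T₄ ≈ 576 K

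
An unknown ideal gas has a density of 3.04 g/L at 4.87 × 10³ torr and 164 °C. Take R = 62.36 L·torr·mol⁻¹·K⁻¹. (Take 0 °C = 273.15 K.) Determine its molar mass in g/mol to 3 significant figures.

M ≈ 17.0 g/mol

ρ = PM/(RT) ⇒ M = ρRT/P = (3.04 × 62.36 × 437.1) / 4.87e+03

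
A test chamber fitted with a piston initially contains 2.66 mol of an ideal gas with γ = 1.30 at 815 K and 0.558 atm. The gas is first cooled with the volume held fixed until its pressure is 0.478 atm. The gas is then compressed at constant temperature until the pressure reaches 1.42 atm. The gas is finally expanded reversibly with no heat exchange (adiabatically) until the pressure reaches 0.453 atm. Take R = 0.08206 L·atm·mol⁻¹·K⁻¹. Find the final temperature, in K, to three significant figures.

T₄ ≈ 536 K

From PV = nRT: V₁ = nRT₁/P₁ = 318.8 L.
Isochoric, so P/T is constant: V₂ = V₁; T₂ = T₁·(P₂/P₁) = 698.2 K.
Isothermal, so P V is constant: T₃ = T₂; V₃ = V₂·(P₂/P₃) = 107.3 L.
Reversible adiabatic, γ = 1.30: T₄ = T₃·(P₄/P₃)^((γ−1)/γ) = 536.3 K; V₄ = V₃·(P₃/P₄)^(1/γ) = 258.4 L.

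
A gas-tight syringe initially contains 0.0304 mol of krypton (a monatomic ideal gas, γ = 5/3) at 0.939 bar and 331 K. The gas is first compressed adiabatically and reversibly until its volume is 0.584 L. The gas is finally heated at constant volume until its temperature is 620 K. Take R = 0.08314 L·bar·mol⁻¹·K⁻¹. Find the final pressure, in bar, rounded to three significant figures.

From PV = nRT: V₁ = nRT₁/P₁ = 0.8909 L.
Adiabatic (γ = 5/3), T V^(γ−1) and P V^γ constant: T₂ = T₁·(V₁/V₂)^(γ−1) = 438.6 K; P₂ = P₁·(V₁/V₂)^γ = 1.898 bar.
V constant ⇒ P ∝ T: V₃ = V₂; P₃ = P₂·(T₃/T₂) = 2.683 bar.

P₃ ≈ 2.68 bar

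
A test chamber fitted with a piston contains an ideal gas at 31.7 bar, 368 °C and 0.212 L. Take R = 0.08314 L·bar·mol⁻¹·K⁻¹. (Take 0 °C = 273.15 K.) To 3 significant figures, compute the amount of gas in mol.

Convert: T = 641.15 K.
PV = nRT ⇒ n = PV/(RT) = (31.7 × 0.212) / (0.08314 × 641.15)

n ≈ 0.126 mol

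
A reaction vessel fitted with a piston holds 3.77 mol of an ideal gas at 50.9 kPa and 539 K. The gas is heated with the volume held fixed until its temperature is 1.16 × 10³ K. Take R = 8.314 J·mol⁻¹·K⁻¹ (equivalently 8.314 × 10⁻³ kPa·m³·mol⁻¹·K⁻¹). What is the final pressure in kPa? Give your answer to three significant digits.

From PV = nRT: V₁ = nRT₁/P₁ = 0.3319 m³.
Isochoric, so P/T is constant: V₂ = V₁; P₂ = P₁·(T₂/T₁) = 109.5 kPa.

P₂ ≈ 110 kPa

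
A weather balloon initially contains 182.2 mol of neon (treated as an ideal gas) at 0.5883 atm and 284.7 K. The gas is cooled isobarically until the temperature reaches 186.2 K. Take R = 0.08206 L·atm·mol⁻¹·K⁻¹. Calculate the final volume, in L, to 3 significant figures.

V₂ ≈ 4.73e+03 L

From PV = nRT: V₁ = nRT₁/P₁ = 7235 L.
P constant ⇒ V ∝ T: P₂ = P₁; V₂ = V₁·(T₂/T₁) = 4732 L.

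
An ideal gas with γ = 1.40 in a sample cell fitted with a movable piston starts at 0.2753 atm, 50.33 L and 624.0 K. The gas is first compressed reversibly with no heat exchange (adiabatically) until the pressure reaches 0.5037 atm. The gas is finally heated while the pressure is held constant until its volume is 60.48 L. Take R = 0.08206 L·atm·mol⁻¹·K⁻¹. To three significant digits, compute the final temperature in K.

Adiabatic (γ = 1.40), T V^(γ−1) and P V^γ constant: T₂ = T₁·(P₂/P₁)^((γ−1)/γ) = 741.6 K; V₂ = V₁·(P₁/P₂)^(1/γ) = 32.69 L.
Isobaric, so V/T is constant: P₃ = P₂; T₃ = T₂·(V₃/V₂) = 1372 K.

T₃ ≈ 1.37e+03 K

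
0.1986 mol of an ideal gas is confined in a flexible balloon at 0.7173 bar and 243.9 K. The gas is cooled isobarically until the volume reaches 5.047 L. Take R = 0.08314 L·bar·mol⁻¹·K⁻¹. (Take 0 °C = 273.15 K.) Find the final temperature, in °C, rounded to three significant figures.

T₂ ≈ -53.9 °C

From PV = nRT: V₁ = nRT₁/P₁ = 5.614 L.
P constant ⇒ V ∝ T: P₂ = P₁; T₂ = T₁·(V₂/V₁) = 219.3 K.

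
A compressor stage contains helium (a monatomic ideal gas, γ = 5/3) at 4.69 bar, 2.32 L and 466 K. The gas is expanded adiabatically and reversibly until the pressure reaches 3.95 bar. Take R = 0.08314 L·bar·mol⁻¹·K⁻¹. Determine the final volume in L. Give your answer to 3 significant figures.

V₂ ≈ 2.57 L

Reversible adiabatic, γ = 5/3: T₂ = T₁·(P₂/P₁)^((γ−1)/γ) = 435.1 K; V₂ = V₁·(P₁/P₂)^(1/γ) = 2.572 L.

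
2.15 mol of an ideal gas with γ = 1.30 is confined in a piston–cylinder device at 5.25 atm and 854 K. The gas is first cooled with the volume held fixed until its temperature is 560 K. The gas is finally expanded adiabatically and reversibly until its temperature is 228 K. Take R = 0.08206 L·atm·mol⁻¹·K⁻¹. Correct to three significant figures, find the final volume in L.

V₃ ≈ 574 L

From PV = nRT: V₁ = nRT₁/P₁ = 28.70 L.
Isochoric, so P/T is constant: V₂ = V₁; P₂ = P₁·(T₂/T₁) = 3.443 atm.
Adiabatic (γ = 1.30), T V^(γ−1) and P V^γ constant: P₃ = P₂·(T₃/T₂)^(γ/(γ−1)) = 0.07011 atm; V₃ = V₂·(T₂/T₃)^(1/(γ−1)) = 573.7 L.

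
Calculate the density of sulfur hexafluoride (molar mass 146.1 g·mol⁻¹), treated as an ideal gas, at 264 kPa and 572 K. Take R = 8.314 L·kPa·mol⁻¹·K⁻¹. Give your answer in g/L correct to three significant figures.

ρ ≈ 8.11 g/L

ρ = PM/(RT) = (264 × 146.1) / (8.314 × 572.0)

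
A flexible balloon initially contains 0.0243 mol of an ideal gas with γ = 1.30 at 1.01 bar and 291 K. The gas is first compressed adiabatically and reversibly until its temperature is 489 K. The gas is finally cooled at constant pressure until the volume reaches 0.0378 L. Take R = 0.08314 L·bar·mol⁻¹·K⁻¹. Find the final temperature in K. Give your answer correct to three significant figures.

T₃ ≈ 179 K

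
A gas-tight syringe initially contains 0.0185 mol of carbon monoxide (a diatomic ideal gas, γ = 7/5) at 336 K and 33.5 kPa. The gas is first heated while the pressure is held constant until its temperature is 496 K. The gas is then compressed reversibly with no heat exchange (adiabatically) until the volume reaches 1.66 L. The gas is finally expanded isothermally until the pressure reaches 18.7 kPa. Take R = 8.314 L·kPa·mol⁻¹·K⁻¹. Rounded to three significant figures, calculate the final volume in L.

V₄ ≈ 4.63 L

From PV = nRT: V₁ = nRT₁/P₁ = 1.543 L.
Isobaric, so V/T is constant: P₂ = P₁; V₂ = V₁·(T₂/T₁) = 2.277 L.
Adiabatic (γ = 7/5), T V^(γ−1) and P V^γ constant: T₃ = T₂·(V₂/V₃)^(γ−1) = 562.9 K; P₃ = P₂·(V₂/V₃)^γ = 52.15 kPa.
T constant ⇒ Boyle's law P V = const: T₄ = T₃; V₄ = V₃·(P₃/P₄) = 4.630 L.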